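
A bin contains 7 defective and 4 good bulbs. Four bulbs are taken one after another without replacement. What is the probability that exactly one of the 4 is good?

14/33

One ordering (good drawn first) has probability 4/11 × 7/10 × 6/9 × 5/8 = 840/7920 = 7/66.
There are C(4,1) = 4 such orderings, each equally likely, so P = 4 × 7/66 = 14/33.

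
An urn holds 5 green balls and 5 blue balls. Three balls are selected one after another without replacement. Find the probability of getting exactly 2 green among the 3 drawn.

5/12

One ordering (green drawn first) has probability 5/10 × 4/9 × 5/8 = 100/720 = 5/36.
There are C(3,2) = 3 such orderings, each equally likely, so P = 3 × 5/36 = 5/12.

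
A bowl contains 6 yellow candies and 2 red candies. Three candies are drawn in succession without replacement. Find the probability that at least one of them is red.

P(no red) = 6/8 × 5/7 × 4/6 = 120/336 = 5/14.
P(at least one) = 1 − 5/14 = 9/14.

9/14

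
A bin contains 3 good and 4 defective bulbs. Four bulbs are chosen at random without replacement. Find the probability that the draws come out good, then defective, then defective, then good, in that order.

Each draw changes the counts, so multiply the conditional probabilities along the sequence:
P = 3/7 × 4/6 × 3/5 × 2/4 = 72/840 = 3/35.

3/35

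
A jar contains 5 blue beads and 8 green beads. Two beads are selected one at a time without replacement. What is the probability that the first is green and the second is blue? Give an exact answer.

10/39

Each draw changes the counts, so multiply the conditional probabilities along the sequence:
P = 8/13 × 5/12 = 40/156 = 10/39.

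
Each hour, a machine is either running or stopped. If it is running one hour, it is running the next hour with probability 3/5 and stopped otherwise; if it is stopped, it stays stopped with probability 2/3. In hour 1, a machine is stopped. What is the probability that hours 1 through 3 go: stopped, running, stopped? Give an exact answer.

Hour 1 is given. For each transition, use the conditional probability from the current state:
P(running | stopped) = 1/3; P(stopped | running) = 2/5.
P = 1/3 × 2/5 = 2/15.

2/15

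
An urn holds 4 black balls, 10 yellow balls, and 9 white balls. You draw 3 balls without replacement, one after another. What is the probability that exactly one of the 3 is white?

117/253

One ordering (white drawn first) has probability 9/23 × 14/22 × 13/21 = 1638/10626 = 39/253.
There are C(3,1) = 3 such orderings, each equally likely, so P = 3 × 39/253 = 117/253.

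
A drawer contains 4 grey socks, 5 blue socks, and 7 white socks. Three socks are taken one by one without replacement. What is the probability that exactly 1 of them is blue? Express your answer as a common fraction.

55/112

One ordering (blue drawn first) has probability 5/16 × 11/15 × 10/14 = 550/3360 = 55/336.
There are C(3,1) = 3 such orderings, each equally likely, so P = 3 × 55/336 = 55/112.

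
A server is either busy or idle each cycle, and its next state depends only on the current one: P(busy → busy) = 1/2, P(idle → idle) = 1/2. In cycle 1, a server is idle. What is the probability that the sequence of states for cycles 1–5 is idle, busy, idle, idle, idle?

1/16

Cycle 1 is given. For each transition, use the conditional probability from the current state:
P(busy | idle) = 1/2; P(idle | busy) = 1/2; P(idle | idle) = 1/2; P(idle | idle) = 1/2.
P = 1/2 × 1/2 × 1/2 × 1/2 = 1/16.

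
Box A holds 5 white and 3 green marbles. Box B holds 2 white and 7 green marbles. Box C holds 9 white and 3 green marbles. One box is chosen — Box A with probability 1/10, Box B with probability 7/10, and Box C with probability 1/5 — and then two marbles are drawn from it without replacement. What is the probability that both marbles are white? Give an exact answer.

From Box A: P(both white) = (5/8)(4/7) = 5/14.
From Box B: P(both white) = (2/9)(1/8) = 1/36.
From Box C: P(both white) = (9/12)(8/11) = 6/11.
Total probability = (1/10)(5/14) + (7/10)(1/36) + (1/5)(6/11) = 4553/27720.

4553/27720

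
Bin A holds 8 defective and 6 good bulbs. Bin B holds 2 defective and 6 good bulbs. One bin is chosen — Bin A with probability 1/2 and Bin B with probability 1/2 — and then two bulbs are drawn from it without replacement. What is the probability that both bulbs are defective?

From Bin A: P(both defective) = (8/14)(7/13) = 4/13.
From Bin B: P(both defective) = (2/8)(1/7) = 1/28.
Total probability = (1/2)(4/13) + (1/2)(1/28) = 125/728.

125/728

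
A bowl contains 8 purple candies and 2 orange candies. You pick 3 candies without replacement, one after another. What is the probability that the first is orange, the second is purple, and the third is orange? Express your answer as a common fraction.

1/45

Chain rule:
P = 2/10 × 8/9 × 1/8 = 16/720 = 1/45.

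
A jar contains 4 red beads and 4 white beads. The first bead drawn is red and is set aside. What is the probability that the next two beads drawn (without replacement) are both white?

With the first bead removed, 4 white remain out of 7.
P = 4/7 × 3/6 = 12/42 = 2/7.

2/7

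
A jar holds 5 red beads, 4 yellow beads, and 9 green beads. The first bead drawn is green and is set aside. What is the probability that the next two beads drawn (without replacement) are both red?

5/68

With the first bead removed, 5 red remain out of 17.
P = 5/17 × 4/16 = 20/272 = 5/68.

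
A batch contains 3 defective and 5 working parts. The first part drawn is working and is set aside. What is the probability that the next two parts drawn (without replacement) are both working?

After the first draw, 4 of the remaining 7 parts are working.
P = 4/7 × 3/6 = 12/42 = 2/7.

2/7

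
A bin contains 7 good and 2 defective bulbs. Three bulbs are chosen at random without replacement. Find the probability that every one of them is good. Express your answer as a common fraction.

P = 7/9 × 6/8 × 5/7 = 210/504 = 5/12.

5/12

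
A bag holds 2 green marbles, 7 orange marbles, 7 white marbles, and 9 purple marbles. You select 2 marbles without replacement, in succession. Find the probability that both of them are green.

P = 2/25 × 1/24 = 2/600 = 1/300.

1/300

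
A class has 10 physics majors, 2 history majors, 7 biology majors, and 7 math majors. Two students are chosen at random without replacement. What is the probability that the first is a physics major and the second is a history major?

Multiply the probability of each draw given the previous ones:
P = 10/26 × 2/25 = 20/650 = 2/65.

2/65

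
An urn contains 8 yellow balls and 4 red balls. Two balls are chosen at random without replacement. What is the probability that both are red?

1/11

P(all red) = 4/12 × 3/11 = 12/132 = 1/11.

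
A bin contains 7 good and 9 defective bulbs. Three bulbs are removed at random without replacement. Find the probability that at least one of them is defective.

15/16

P(no defective) = 7/16 × 6/15 × 5/14 = 210/3360 = 1/16.
P(at least one) = 1 − 1/16 = 15/16.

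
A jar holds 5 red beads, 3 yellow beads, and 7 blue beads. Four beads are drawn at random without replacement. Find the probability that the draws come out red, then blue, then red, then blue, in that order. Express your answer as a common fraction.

1/39

Multiply the probability of each draw given the previous ones:
P = 5/15 × 7/14 × 4/13 × 6/12 = 840/32760 = 1/39.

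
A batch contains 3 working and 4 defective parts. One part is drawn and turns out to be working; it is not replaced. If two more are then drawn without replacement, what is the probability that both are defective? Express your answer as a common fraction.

2/5

With the first part removed, 4 defective remain out of 6.
P = 4/6 × 3/5 = 12/30 = 2/5.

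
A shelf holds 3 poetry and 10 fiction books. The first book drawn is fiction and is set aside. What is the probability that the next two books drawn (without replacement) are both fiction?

6/11

With the first book removed, 9 fiction remain out of 12.
P = 9/12 × 8/11 = 72/132 = 6/11.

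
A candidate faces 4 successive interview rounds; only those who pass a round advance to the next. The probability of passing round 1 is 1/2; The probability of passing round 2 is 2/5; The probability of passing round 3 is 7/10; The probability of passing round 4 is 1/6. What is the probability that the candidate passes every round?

Each stage is reached only if all earlier stages succeed, so
P = 1/2 × 2/5 × 7/10 × 1/6 = 14/600 = 7/300.

7/300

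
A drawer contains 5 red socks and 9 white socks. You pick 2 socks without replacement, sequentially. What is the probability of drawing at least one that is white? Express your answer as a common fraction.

81/91

P(no white) = 5/14 × 4/13 = 20/182 = 10/91.
P(at least one) = 1 − 10/91 = 81/91.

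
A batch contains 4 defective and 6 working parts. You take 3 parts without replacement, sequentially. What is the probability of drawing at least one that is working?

P(no working) = 4/10 × 3/9 × 2/8 = 24/720 = 1/30.
P(at least one) = 1 − 1/30 = 29/30.

29/30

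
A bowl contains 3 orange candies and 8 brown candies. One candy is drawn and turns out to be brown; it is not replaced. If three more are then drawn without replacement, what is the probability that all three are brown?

After the first draw, 7 of the remaining 10 candies are brown.
P = 7/10 × 6/9 × 5/8 = 210/720 = 7/24.

7/24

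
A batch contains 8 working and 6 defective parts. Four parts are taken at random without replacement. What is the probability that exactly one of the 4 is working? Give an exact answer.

160/1001

One ordering (working drawn first) has probability 8/14 × 6/13 × 5/12 × 4/11 = 960/24024 = 40/1001.
There are C(4,1) = 4 such orderings, each equally likely, so P = 4 × 40/1001 = 160/1001.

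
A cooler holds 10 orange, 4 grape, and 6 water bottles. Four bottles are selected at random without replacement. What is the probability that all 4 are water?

1/323

P(every draw is water) = 6/20 × 5/19 × 4/18 × 3/17 = 360/116280 = 1/323.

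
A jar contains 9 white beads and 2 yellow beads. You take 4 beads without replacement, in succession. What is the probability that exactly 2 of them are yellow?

One ordering (yellow drawn first) has probability 2/11 × 1/10 × 9/9 × 8/8 = 144/7920 = 1/55.
There are C(4,2) = 6 such orderings, each equally likely, so P = 6 × 1/55 = 6/55.

6/55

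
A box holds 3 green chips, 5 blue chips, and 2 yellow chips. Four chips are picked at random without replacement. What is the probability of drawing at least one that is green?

P(no green) = 7/10 × 6/9 × 5/8 × 4/7 = 840/5040 = 1/6.
P(at least one) = 1 − 1/6 = 5/6.

5/6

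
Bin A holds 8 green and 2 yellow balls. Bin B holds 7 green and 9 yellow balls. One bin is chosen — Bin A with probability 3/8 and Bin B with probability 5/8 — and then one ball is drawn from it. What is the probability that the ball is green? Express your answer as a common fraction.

From Bin A: P(green) = 8/10.
From Bin B: P(green) = 7/16.
Total probability = (3/8)(8/10) + (5/8)(7/16) = 367/640.

367/640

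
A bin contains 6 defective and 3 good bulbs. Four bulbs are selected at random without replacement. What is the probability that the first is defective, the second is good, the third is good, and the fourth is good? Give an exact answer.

1/84

Chain rule:
P = 6/9 × 3/8 × 2/7 × 1/6 = 36/3024 = 1/84.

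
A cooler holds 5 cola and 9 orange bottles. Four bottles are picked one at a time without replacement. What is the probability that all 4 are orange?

P(all orange) = 9/14 × 8/13 × 7/12 × 6/11 = 3024/24024 = 18/143.

18/143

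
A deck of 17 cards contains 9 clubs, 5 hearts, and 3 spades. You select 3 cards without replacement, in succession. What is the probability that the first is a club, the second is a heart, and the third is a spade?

9/272

Chain rule:
P = 9/17 × 5/16 × 3/15 = 135/4080 = 9/272.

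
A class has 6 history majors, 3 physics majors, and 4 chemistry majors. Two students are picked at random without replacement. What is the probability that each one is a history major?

P(all history majors) = 6/13 × 5/12 = 30/156 = 5/26.

5/26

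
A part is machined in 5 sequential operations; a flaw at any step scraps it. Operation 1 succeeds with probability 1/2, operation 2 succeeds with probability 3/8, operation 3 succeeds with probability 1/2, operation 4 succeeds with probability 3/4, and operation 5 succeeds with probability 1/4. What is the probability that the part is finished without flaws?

The events are sequential, so multiply the conditional probabilities:
P = 1/2 × 3/8 × 1/2 × 3/4 × 1/4 = 9/512.

9/512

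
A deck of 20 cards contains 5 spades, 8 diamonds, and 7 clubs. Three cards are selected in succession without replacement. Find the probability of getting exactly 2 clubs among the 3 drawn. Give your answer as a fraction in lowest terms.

One ordering (clubs drawn first) has probability 7/20 × 6/19 × 13/18 = 546/6840 = 91/1140.
There are C(3,2) = 3 such orderings, each equally likely, so P = 3 × 91/1140 = 91/380.

91/380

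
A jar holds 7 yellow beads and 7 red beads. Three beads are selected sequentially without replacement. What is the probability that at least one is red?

P(no red) = 7/14 × 6/13 × 5/12 = 210/2184 = 5/52.
P(at least one) = 1 − 5/52 = 47/52.

47/52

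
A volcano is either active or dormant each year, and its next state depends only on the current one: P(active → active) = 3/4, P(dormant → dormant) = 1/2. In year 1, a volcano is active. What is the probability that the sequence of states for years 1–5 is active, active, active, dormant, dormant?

9/128

Year 1 is given. For each transition, use the conditional probability from the current state:
P(active | active) = 3/4; P(active | active) = 3/4; P(dormant | active) = 1/4; P(dormant | dormant) = 1/2.
P = 3/4 × 3/4 × 1/4 × 1/2 = 9/128.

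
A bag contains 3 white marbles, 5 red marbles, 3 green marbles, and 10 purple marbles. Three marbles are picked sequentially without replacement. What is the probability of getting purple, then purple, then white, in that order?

Each draw changes the counts, so multiply the conditional probabilities along the sequence:
P = 10/21 × 9/20 × 3/19 = 270/7980 = 9/266.

9/266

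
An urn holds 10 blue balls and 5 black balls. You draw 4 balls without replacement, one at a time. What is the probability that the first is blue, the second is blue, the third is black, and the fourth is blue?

10/91

Multiply the probability of each draw given the previous ones:
P = 10/15 × 9/14 × 5/13 × 8/12 = 3600/32760 = 10/91.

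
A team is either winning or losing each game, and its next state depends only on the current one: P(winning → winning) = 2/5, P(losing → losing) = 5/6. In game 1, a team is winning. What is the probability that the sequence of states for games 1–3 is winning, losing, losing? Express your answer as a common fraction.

1/2

Game 1 is given. For each transition, use the conditional probability from the current state:
P(losing | winning) = 3/5; P(losing | losing) = 5/6.
P = 3/5 × 5/6 = 15/30 = 1/2.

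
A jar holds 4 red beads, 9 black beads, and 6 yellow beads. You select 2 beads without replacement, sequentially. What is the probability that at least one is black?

14/19

P(no black) = 10/19 × 9/18 = 90/342 = 5/19.
P(at least one) = 1 − 5/19 = 14/19.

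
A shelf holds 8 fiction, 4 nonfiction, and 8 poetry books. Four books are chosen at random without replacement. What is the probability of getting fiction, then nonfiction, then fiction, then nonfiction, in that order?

28/4845

Each draw changes the counts, so multiply the conditional probabilities along the sequence:
P = 8/20 × 4/19 × 7/18 × 3/17 = 672/116280 = 28/4845.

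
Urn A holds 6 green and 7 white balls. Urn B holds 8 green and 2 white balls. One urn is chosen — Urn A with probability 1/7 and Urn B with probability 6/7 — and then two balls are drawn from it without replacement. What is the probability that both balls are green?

From Urn A: P(both green) = (6/13)(5/12) = 5/26.
From Urn B: P(both green) = (8/10)(7/9) = 28/45.
Total probability = (1/7)(5/26) + (6/7)(28/45) = 1531/2730.

1531/2730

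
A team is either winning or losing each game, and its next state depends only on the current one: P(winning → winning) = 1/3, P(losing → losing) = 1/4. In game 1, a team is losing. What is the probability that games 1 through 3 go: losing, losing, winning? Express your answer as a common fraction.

3/16

Game 1 is given. For each transition, use the conditional probability from the current state:
P(losing | losing) = 1/4; P(winning | losing) = 3/4.
P = 1/4 × 3/4 = 3/16.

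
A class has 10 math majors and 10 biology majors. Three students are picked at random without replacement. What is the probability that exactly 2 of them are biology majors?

One ordering (biology majors drawn first) has probability 10/20 × 9/19 × 10/18 = 900/6840 = 5/38.
There are C(3,2) = 3 such orderings, each equally likely, so P = 3 × 5/38 = 15/38.

15/38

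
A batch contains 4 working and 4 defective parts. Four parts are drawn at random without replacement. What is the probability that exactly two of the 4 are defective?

One ordering (defective drawn first) has probability 4/8 × 3/7 × 4/6 × 3/5 = 144/1680 = 3/35.
There are C(4,2) = 6 such orderings, each equally likely, so P = 6 × 3/35 = 18/35.

18/35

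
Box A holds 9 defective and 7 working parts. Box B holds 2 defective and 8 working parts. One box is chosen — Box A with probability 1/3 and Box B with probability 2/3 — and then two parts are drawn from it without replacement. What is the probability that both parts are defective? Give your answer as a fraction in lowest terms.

31/270

From Box A: P(both defective) = (9/16)(8/15) = 3/10.
From Box B: P(both defective) = (2/10)(1/9) = 1/45.
Total probability = (1/3)(3/10) + (2/3)(1/45) = 31/270.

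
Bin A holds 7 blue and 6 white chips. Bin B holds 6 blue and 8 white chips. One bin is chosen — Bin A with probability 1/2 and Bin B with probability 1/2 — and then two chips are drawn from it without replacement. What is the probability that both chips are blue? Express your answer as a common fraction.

79/364

From Bin A: P(both blue) = (7/13)(6/12) = 7/26.
From Bin B: P(both blue) = (6/14)(5/13) = 15/91.
Total probability = (1/2)(7/26) + (1/2)(15/91) = 79/364.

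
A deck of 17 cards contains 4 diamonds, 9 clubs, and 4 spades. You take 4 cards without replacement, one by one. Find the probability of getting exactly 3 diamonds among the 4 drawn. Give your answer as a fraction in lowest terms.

13/595

One ordering (diamonds drawn first) has probability 4/17 × 3/16 × 2/15 × 13/14 = 312/57120 = 13/2380.
There are C(4,3) = 4 such orderings, each equally likely, so P = 4 × 13/2380 = 13/595.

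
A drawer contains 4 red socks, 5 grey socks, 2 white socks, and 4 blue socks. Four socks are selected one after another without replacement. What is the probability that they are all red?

1/1365

P(every draw is red) = 4/15 × 3/14 × 2/13 × 1/12 = 24/32760 = 1/1365.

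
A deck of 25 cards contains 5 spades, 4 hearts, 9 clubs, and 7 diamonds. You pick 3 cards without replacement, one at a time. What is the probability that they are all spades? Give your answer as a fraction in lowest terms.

1/230

P(all spades) = 5/25 × 4/24 × 3/23 = 60/13800 = 1/230.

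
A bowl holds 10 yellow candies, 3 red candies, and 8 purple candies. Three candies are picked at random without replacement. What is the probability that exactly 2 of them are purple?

One ordering (purple drawn first) has probability 8/21 × 7/20 × 13/19 = 728/7980 = 26/285.
There are C(3,2) = 3 such orderings, each equally likely, so P = 3 × 26/285 = 26/95.

26/95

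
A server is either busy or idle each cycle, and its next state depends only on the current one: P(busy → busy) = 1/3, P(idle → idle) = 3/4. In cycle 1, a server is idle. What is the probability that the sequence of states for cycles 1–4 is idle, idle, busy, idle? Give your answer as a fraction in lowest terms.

1/8

Cycle 1 is given. For each transition, use the conditional probability from the current state:
P(idle | idle) = 3/4; P(busy | idle) = 1/4; P(idle | busy) = 2/3.
P = 3/4 × 1/4 × 2/3 = 6/48 = 1/8.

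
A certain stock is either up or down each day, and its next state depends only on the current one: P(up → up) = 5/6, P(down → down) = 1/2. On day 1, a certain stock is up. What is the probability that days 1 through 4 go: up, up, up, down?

25/216

Day 1 is given. For each transition, use the conditional probability from the current state:
P(up | up) = 5/6; P(up | up) = 5/6; P(down | up) = 1/6.
P = 5/6 × 5/6 × 1/6 = 25/216.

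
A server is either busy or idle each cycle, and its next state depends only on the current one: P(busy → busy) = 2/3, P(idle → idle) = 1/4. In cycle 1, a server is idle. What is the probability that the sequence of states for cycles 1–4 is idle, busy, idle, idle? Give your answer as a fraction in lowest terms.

Cycle 1 is given. For each transition, use the conditional probability from the current state:
P(busy | idle) = 3/4; P(idle | busy) = 1/3; P(idle | idle) = 1/4.
P = 3/4 × 1/3 × 1/4 = 3/48 = 1/16.

1/16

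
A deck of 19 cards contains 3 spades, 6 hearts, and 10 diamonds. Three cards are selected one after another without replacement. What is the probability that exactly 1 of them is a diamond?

120/323

One ordering (a diamond drawn first) has probability 10/19 × 9/18 × 8/17 = 720/5814 = 40/323.
There are C(3,1) = 3 such orderings, each equally likely, so P = 3 × 40/323 = 120/323.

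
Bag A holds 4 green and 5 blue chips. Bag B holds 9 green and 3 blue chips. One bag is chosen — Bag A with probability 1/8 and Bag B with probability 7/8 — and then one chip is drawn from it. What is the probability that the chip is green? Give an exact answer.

From Bag A: P(green) = 4/9.
From Bag B: P(green) = 9/12.
Total probability = (1/8)(4/9) + (7/8)(9/12) = 205/288.

205/288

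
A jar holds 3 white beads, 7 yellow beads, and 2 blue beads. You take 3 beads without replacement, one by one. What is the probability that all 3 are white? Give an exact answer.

1/220

P = 3/12 × 2/11 × 1/10 = 6/1320 = 1/220.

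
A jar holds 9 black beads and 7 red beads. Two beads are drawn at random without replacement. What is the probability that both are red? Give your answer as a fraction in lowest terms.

P = 7/16 × 6/15 = 42/240 = 7/40.

7/40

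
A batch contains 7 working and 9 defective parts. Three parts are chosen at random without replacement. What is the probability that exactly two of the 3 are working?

27/80

One ordering (working drawn first) has probability 7/16 × 6/15 × 9/14 = 378/3360 = 9/80.
There are C(3,2) = 3 such orderings, each equally likely, so P = 3 × 9/80 = 27/80.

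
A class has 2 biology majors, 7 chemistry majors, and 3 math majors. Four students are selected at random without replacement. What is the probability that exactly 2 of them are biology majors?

1/11

One ordering (biology majors drawn first) has probability 2/12 × 1/11 × 10/10 × 9/9 = 180/11880 = 1/66.
There are C(4,2) = 6 such orderings, each equally likely, so P = 6 × 1/66 = 1/11.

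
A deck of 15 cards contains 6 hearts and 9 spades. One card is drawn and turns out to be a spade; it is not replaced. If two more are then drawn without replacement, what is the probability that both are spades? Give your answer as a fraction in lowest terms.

4/13

After the first draw, 8 of the remaining 14 cards are spades.
P = 8/14 × 7/13 = 56/182 = 4/13.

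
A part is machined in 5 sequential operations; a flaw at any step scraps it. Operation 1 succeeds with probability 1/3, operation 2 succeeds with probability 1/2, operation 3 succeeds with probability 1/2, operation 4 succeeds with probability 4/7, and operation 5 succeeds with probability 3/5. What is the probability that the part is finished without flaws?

The events are sequential, so multiply the conditional probabilities:
P = 1/3 × 1/2 × 1/2 × 4/7 × 3/5 = 12/420 = 1/35.

1/35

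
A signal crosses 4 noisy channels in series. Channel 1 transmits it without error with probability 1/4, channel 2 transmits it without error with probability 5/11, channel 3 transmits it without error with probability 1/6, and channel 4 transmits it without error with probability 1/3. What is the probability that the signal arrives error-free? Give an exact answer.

5/792

Multiplying along the chain,
P = 1/4 × 5/11 × 1/6 × 1/3 = 5/792.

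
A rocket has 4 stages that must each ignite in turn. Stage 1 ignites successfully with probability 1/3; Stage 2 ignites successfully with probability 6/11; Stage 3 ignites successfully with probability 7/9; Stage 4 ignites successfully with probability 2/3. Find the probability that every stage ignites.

The events are sequential, so multiply the conditional probabilities:
P = 1/3 × 6/11 × 7/9 × 2/3 = 84/891 = 28/297.

28/297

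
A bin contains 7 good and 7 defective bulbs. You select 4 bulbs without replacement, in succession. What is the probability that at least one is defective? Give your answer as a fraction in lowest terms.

P(no defective) = 7/14 × 6/13 × 5/12 × 4/11 = 840/24024 = 5/143.
P(at least one) = 1 − 5/143 = 138/143.

138/143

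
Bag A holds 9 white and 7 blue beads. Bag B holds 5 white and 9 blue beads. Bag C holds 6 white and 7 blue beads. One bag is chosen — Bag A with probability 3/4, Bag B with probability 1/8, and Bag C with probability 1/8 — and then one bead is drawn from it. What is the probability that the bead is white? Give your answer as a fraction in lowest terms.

3053/5824

From Bag A: P(white) = 9/16.
From Bag B: P(white) = 5/14.
From Bag C: P(white) = 6/13.
Total probability = (3/4)(9/16) + (1/8)(5/14) + (1/8)(6/13) = 3053/5824.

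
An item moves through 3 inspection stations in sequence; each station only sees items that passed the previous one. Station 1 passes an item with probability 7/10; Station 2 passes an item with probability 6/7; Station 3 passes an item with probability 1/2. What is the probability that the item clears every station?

Multiplying along the chain,
P = 7/10 × 6/7 × 1/2 = 42/140 = 3/10.

3/10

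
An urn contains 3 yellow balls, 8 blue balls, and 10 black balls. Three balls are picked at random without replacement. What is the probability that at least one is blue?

P(no blue) = 13/21 × 12/20 × 11/19 = 1716/7980 = 143/665.
P(at least one) = 1 − 143/665 = 522/665.

522/665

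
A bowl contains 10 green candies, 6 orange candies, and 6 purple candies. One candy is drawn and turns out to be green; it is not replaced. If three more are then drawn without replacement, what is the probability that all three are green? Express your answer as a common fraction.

6/95

With the first candy removed, 9 green remain out of 21.
P = 9/21 × 8/20 × 7/19 = 504/7980 = 6/95.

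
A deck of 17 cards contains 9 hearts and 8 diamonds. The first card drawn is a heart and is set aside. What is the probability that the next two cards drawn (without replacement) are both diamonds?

After the first draw, 8 of the remaining 16 cards are diamonds.
P = 8/16 × 7/15 = 56/240 = 7/30.

7/30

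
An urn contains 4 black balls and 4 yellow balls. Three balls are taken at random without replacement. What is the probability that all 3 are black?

P = 4/8 × 3/7 × 2/6 = 24/336 = 1/14.

1/14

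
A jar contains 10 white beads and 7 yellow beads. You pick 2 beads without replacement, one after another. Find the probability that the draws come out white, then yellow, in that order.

35/136

Chain rule:
P = 10/17 × 7/16 = 70/272 = 35/136.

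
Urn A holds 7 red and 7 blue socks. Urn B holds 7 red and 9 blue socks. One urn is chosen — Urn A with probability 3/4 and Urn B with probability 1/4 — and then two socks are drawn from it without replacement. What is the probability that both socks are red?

451/2080

From Urn A: P(both red) = (7/14)(6/13) = 3/13.
From Urn B: P(both red) = (7/16)(6/15) = 7/40.
Total probability = (3/4)(3/13) + (1/4)(7/40) = 451/2080.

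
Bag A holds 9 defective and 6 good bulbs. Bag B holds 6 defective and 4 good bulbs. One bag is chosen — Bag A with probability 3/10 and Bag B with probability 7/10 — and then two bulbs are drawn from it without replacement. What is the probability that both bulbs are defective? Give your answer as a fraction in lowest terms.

From Bag A: P(both defective) = (9/15)(8/14) = 12/35.
From Bag B: P(both defective) = (6/10)(5/9) = 1/3.
Total probability = (3/10)(12/35) + (7/10)(1/3) = 353/1050.

353/1050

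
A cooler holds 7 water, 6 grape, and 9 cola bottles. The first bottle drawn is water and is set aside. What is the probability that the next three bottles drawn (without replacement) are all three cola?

6/95

With the first bottle removed, 9 cola remain out of 21.
P = 9/21 × 8/20 × 7/19 = 504/7980 = 6/95.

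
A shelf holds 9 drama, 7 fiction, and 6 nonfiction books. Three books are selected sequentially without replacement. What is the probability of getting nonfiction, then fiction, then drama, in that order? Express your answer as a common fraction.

Chain rule:
P = 6/22 × 7/21 × 9/20 = 378/9240 = 9/220.

9/220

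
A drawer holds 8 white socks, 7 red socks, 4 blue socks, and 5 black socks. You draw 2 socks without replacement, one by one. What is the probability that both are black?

P(every draw is black) = 5/24 × 4/23 = 20/552 = 5/138.

5/138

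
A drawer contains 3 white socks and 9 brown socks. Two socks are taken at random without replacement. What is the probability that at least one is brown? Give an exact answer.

P(no brown) = 3/12 × 2/11 = 6/132 = 1/22.
P(at least one) = 1 − 1/22 = 21/22.

21/22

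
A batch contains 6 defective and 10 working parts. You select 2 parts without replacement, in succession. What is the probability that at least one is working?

P(no working) = 6/16 × 5/15 = 30/240 = 1/8.
P(at least one) = 1 − 1/8 = 7/8.

7/8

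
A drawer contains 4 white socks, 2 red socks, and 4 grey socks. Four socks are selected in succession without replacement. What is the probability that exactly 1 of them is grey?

8/21

One ordering (grey drawn first) has probability 4/10 × 6/9 × 5/8 × 4/7 = 480/5040 = 2/21.
There are C(4,1) = 4 such orderings, each equally likely, so P = 4 × 2/21 = 8/21.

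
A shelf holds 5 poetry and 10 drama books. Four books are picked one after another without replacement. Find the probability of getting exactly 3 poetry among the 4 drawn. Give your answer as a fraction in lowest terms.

One ordering (poetry drawn first) has probability 5/15 × 4/14 × 3/13 × 10/12 = 600/32760 = 5/273.
There are C(4,3) = 4 such orderings, each equally likely, so P = 4 × 5/273 = 20/273.

20/273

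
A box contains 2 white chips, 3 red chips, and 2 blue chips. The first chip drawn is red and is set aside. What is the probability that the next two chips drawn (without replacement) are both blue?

With the first chip removed, 2 blue remain out of 6.
P = 2/6 × 1/5 = 2/30 = 1/15.

1/15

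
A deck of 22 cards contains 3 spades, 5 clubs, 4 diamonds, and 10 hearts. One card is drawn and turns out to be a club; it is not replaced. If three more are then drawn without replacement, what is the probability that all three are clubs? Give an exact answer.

After the first draw, 4 of the remaining 21 cards are clubs.
P = 4/21 × 3/20 × 2/19 = 24/7980 = 2/665.

2/665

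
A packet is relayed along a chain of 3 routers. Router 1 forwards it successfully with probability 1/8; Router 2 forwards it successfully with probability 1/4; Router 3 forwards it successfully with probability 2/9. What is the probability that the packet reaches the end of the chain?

The events are sequential, so multiply the conditional probabilities:
P = 1/8 × 1/4 × 2/9 = 2/288 = 1/144.

1/144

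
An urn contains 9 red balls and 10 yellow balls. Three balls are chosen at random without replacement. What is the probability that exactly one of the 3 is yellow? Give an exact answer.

One ordering (yellow drawn first) has probability 10/19 × 9/18 × 8/17 = 720/5814 = 40/323.
There are C(3,1) = 3 such orderings, each equally likely, so P = 3 × 40/323 = 120/323.

120/323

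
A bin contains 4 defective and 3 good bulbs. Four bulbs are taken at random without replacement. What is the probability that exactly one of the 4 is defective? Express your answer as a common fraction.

One ordering (defective drawn first) has probability 4/7 × 3/6 × 2/5 × 1/4 = 24/840 = 1/35.
There are C(4,1) = 4 such orderings, each equally likely, so P = 4 × 1/35 = 4/35.

4/35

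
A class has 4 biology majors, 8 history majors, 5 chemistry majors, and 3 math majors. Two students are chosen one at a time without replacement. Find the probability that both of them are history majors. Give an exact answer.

14/95

P(every draw is a history major) = 8/20 × 7/19 = 56/380 = 14/95.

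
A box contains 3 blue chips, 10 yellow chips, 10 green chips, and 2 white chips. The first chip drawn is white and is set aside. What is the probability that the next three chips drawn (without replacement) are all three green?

15/253

After the first draw, 10 of the remaining 24 chips are green.
P = 10/24 × 9/23 × 8/22 = 720/12144 = 15/253.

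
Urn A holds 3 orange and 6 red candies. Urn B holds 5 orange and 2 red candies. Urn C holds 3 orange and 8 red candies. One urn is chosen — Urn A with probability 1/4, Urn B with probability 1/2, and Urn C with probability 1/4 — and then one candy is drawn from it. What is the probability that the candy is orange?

235/462

From Urn A: P(orange) = 3/9.
From Urn B: P(orange) = 5/7.
From Urn C: P(orange) = 3/11.
Total probability = (1/4)(3/9) + (1/2)(5/7) + (1/4)(3/11) = 235/462.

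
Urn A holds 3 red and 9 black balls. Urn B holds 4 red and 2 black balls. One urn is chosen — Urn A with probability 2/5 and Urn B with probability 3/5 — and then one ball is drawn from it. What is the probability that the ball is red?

From Urn A: P(red) = 3/12.
From Urn B: P(red) = 4/6.
Total probability = (2/5)(3/12) + (3/5)(4/6) = 1/2.

1/2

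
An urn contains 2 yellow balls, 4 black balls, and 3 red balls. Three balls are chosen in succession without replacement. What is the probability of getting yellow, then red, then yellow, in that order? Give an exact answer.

1/84

Chain rule:
P = 2/9 × 3/8 × 1/7 = 6/504 = 1/84.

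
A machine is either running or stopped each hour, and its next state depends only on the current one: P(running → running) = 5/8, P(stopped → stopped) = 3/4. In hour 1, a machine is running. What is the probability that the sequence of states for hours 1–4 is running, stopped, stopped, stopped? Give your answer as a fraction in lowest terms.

27/128

Hour 1 is given. For each transition, use the conditional probability from the current state:
P(stopped | running) = 3/8; P(stopped | stopped) = 3/4; P(stopped | stopped) = 3/4.
P = 3/8 × 3/4 × 3/4 = 27/128.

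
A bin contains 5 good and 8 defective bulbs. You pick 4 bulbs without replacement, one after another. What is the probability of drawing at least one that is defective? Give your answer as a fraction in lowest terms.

P(no defective) = 5/13 × 4/12 × 3/11 × 2/10 = 120/17160 = 1/143.
P(at least one) = 1 − 1/143 = 142/143.

142/143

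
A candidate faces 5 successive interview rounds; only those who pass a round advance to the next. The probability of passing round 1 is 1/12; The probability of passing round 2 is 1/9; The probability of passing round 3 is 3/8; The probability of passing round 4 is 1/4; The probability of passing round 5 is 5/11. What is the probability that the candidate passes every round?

5/12672

The events are sequential, so multiply the conditional probabilities:
P = 1/12 × 1/9 × 3/8 × 1/4 × 5/11 = 15/38016 = 5/12672.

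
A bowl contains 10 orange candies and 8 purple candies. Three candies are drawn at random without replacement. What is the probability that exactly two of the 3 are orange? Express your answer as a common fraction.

One ordering (orange drawn first) has probability 10/18 × 9/17 × 8/16 = 720/4896 = 5/34.
There are C(3,2) = 3 such orderings, each equally likely, so P = 3 × 5/34 = 15/34.

15/34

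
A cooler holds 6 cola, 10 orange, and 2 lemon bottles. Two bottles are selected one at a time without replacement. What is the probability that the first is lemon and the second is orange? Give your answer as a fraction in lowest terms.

Chain rule:
P = 2/18 × 10/17 = 20/306 = 10/153.

10/153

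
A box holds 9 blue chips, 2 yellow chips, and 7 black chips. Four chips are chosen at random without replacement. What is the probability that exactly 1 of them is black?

One ordering (black drawn first) has probability 7/18 × 11/17 × 10/16 × 9/15 = 6930/73440 = 77/816.
There are C(4,1) = 4 such orderings, each equally likely, so P = 4 × 77/816 = 77/204.

77/204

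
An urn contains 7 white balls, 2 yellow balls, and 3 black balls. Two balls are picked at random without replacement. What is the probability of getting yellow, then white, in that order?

7/66

Each draw changes the counts, so multiply the conditional probabilities along the sequence:
P = 2/12 × 7/11 = 14/132 = 7/66.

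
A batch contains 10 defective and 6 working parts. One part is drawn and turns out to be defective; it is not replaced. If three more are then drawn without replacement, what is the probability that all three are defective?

After the first draw, 9 of the remaining 15 parts are defective.
P = 9/15 × 8/14 × 7/13 = 504/2730 = 12/65.

12/65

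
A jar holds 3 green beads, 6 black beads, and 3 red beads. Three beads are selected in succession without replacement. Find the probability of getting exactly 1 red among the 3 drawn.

One ordering (red drawn first) has probability 3/12 × 9/11 × 8/10 = 216/1320 = 9/55.
There are C(3,1) = 3 such orderings, each equally likely, so P = 3 × 9/55 = 27/55.

27/55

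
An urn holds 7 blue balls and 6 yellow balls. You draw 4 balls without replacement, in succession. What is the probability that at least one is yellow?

P(no yellow) = 7/13 × 6/12 × 5/11 × 4/10 = 840/17160 = 7/143.
P(at least one) = 1 − 7/143 = 136/143.

136/143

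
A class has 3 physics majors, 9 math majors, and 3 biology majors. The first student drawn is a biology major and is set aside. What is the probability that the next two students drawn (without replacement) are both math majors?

With the first student removed, 9 math majors remain out of 14.
P = 9/14 × 8/13 = 72/182 = 36/91.

36/91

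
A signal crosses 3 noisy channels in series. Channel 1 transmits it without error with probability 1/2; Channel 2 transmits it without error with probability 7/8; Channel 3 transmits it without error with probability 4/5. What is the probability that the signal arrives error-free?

The events are sequential, so multiply the conditional probabilities:
P = 1/2 × 7/8 × 4/5 = 28/80 = 7/20.

7/20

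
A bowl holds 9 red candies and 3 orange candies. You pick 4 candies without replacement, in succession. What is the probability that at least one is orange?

41/55

P(no orange) = 9/12 × 8/11 × 7/10 × 6/9 = 3024/11880 = 14/55.
P(at least one) = 1 − 14/55 = 41/55.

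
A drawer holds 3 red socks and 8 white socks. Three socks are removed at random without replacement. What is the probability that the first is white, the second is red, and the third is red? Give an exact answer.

Multiply the probability of each draw given the previous ones:
P = 8/11 × 3/10 × 2/9 = 48/990 = 8/165.

8/165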